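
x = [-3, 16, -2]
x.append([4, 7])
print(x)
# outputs [-3, 16, -2, [4, 7]]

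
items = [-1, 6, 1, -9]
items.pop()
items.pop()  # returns 1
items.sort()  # [-1, 6]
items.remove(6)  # [-1]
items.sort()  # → [-1]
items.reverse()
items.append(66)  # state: [-1, 66]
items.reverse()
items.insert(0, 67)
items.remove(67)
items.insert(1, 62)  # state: [66, 62, -1]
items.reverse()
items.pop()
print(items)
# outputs [-1, 62]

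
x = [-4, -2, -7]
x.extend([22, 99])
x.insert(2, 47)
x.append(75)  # [-4, -2, 47, -7, 22, 99, 75]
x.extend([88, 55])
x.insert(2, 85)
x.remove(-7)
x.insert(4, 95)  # [-4, -2, 85, 47, 95, 22, 99, 75, 88, 55]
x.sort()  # [-4, -2, 22, 47, 55, 75, 85, 88, 95, 99]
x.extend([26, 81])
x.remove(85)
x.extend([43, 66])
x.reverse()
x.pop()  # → -4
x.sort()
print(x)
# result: [-2, 22, 26, 43, 47, 55, 66, 75, 81, 88, 95, 99]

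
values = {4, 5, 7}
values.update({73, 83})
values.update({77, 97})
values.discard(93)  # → {4, 5, 7, 73, 77, 83, 97}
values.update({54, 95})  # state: {4, 5, 7, 54, 73, 77, 83, 95, 97}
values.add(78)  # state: {4, 5, 7, 54, 73, 77, 78, 83, 95, 97}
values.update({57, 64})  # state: {4, 5, 7, 54, 57, 64, 73, 77, 78, 83, 95, 97}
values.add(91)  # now {4, 5, 7, 54, 57, 64, 73, 77, 78, 83, 91, 95, 97}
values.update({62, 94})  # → {4, 5, 7, 54, 57, 62, 64, 73, 77, 78, 83, 91, 94, 95, 97}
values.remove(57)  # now {4, 5, 7, 54, 62, 64, 73, 77, 78, 83, 91, 94, 95, 97}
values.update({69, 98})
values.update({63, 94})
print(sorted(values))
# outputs [4, 5, 7, 54, 62, 63, 64, 69, 73, 77, 78, 83, 91, 94, 95, 97, 98]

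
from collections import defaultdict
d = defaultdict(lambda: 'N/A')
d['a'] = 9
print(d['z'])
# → N/A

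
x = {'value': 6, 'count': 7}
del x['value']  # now {'count': 7}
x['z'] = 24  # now {'count': 7, 'z': 24}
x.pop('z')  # 24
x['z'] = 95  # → {'count': 7, 'z': 95}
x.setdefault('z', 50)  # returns 95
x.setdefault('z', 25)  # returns 95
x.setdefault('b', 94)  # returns 94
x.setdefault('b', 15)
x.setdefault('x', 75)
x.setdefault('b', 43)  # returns 94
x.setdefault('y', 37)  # 37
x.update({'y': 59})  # {'count': 7, 'z': 95, 'b': 94, 'x': 75, 'y': 59}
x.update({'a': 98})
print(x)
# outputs {'count': 7, 'z': 95, 'b': 94, 'x': 75, 'y': 59, 'a': 98}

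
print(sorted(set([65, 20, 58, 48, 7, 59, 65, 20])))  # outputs [7, 20, 48, 58, 59, 65]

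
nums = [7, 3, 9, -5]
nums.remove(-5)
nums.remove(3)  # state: [7, 9]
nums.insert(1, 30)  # [7, 30, 9]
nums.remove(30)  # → [7, 9]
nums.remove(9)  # [7]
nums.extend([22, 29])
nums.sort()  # [7, 22, 29]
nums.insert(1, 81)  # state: [7, 81, 22, 29]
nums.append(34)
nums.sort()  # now [7, 22, 29, 34, 81]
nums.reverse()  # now [81, 34, 29, 22, 7]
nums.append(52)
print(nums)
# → [81, 34, 29, 22, 7, 52]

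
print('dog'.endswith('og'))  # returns True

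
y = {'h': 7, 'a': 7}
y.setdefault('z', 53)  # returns 53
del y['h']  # {'a': 7, 'z': 53}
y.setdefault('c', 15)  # 15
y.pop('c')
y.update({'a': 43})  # {'a': 43, 'z': 53}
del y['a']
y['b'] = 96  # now {'z': 53, 'b': 96}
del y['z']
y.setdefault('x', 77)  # 77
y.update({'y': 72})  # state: {'b': 96, 'x': 77, 'y': 72}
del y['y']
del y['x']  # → {'b': 96}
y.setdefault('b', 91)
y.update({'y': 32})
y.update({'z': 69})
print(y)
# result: {'b': 96, 'y': 32, 'z': 69}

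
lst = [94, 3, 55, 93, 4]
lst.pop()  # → 4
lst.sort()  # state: [3, 55, 93, 94]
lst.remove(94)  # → [3, 55, 93]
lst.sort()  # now [3, 55, 93]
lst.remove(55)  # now [3, 93]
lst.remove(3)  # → [93]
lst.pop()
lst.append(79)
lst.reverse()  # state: [79]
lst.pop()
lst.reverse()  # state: []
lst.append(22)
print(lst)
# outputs [22]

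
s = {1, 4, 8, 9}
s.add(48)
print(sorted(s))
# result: [1, 4, 8, 9, 48]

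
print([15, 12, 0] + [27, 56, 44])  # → [15, 12, 0, 27, 56, 44]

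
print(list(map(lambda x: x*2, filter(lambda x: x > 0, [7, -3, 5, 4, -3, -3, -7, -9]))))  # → [14, 10, 8]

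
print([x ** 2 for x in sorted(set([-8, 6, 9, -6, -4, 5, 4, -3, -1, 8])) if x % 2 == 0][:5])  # [64, 36, 16, 16, 36]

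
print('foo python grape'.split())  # ['foo', 'python', 'grape']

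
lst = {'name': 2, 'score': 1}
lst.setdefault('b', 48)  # 48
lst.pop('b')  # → 48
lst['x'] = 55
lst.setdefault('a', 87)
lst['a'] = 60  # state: {'name': 2, 'score': 1, 'x': 55, 'a': 60}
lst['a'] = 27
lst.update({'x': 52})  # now {'name': 2, 'score': 1, 'x': 52, 'a': 27}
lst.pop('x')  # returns 52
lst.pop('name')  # 2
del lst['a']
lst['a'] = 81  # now {'score': 1, 'a': 81}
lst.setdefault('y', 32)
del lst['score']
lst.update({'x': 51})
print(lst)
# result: {'a': 81, 'y': 32, 'x': 51}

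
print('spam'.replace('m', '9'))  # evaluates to spa9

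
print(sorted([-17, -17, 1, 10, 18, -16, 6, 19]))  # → [-17, -17, -16, 1, 6, 10, 18, 19]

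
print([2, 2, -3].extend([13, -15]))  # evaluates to None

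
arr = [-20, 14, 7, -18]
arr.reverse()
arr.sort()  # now [-20, -18, 7, 14]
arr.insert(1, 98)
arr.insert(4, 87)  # [-20, 98, -18, 7, 87, 14]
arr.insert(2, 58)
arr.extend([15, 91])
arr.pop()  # 91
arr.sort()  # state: [-20, -18, 7, 14, 15, 58, 87, 98]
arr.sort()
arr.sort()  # [-20, -18, 7, 14, 15, 58, 87, 98]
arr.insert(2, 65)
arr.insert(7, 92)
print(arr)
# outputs [-20, -18, 65, 7, 14, 15, 58, 92, 87, 98]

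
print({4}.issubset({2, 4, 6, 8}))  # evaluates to True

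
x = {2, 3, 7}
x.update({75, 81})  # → {2, 3, 7, 75, 81}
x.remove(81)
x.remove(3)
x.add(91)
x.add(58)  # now {2, 7, 58, 75, 91}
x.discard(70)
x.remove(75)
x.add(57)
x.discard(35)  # {2, 7, 57, 58, 91}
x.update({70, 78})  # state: {2, 7, 57, 58, 70, 78, 91}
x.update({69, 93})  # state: {2, 7, 57, 58, 69, 70, 78, 91, 93}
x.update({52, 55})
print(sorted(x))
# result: [2, 7, 52, 55, 57, 58, 69, 70, 78, 91, 93]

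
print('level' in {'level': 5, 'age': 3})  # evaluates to True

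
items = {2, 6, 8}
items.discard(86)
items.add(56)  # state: {2, 6, 8, 56}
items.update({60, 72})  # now {2, 6, 8, 56, 60, 72}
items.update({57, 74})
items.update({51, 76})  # {2, 6, 8, 51, 56, 57, 60, 72, 74, 76}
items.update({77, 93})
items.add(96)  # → {2, 6, 8, 51, 56, 57, 60, 72, 74, 76, 77, 93, 96}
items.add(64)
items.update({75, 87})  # {2, 6, 8, 51, 56, 57, 60, 64, 72, 74, 75, 76, 77, 87, 93, 96}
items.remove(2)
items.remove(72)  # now {6, 8, 51, 56, 57, 60, 64, 74, 75, 76, 77, 87, 93, 96}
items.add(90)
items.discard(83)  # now {6, 8, 51, 56, 57, 60, 64, 74, 75, 76, 77, 87, 90, 93, 96}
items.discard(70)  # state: {6, 8, 51, 56, 57, 60, 64, 74, 75, 76, 77, 87, 90, 93, 96}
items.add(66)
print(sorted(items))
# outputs [6, 8, 51, 56, 57, 60, 64, 66, 74, 75, 76, 77, 87, 90, 93, 96]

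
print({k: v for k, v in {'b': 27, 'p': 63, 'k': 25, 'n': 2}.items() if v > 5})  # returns {'b': 27, 'p': 63, 'k': 25}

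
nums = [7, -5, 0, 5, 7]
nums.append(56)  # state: [7, -5, 0, 5, 7, 56]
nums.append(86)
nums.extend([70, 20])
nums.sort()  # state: [-5, 0, 5, 7, 7, 20, 56, 70, 86]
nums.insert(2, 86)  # [-5, 0, 86, 5, 7, 7, 20, 56, 70, 86]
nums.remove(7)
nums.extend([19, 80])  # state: [-5, 0, 86, 5, 7, 20, 56, 70, 86, 19, 80]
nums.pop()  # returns 80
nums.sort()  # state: [-5, 0, 5, 7, 19, 20, 56, 70, 86, 86]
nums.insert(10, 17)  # [-5, 0, 5, 7, 19, 20, 56, 70, 86, 86, 17]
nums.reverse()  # [17, 86, 86, 70, 56, 20, 19, 7, 5, 0, -5]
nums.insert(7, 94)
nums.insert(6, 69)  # [17, 86, 86, 70, 56, 20, 69, 19, 94, 7, 5, 0, -5]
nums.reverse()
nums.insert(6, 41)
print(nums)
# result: [-5, 0, 5, 7, 94, 19, 41, 69, 20, 56, 70, 86, 86, 17]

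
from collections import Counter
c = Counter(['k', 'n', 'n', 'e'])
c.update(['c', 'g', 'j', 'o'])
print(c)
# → Counter({'n': 2, 'k': 1, 'e': 1, 'c': 1, 'g': 1, 'j': 1, 'o': 1})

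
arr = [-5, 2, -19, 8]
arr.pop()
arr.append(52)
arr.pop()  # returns 52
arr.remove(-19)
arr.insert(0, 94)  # [94, -5, 2]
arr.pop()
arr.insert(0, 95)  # [95, 94, -5]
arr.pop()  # -5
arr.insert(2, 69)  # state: [95, 94, 69]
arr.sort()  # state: [69, 94, 95]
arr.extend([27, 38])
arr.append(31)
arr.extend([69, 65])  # [69, 94, 95, 27, 38, 31, 69, 65]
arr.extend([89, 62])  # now [69, 94, 95, 27, 38, 31, 69, 65, 89, 62]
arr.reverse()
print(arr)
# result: [62, 89, 65, 69, 31, 38, 27, 95, 94, 69]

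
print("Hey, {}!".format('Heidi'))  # Hey, Heidi!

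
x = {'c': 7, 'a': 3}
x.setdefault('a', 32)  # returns 3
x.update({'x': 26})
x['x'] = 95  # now {'c': 7, 'a': 3, 'x': 95}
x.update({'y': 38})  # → {'c': 7, 'a': 3, 'x': 95, 'y': 38}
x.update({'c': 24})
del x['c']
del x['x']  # {'a': 3, 'y': 38}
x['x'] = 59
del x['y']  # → {'a': 3, 'x': 59}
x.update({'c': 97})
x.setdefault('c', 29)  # 97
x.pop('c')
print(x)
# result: {'a': 3, 'x': 59}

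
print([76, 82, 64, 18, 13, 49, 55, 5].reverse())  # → None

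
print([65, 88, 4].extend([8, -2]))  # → None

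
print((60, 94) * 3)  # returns (60, 94, 60, 94, 60, 94)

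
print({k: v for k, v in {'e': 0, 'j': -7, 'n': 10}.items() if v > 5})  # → {'n': 10}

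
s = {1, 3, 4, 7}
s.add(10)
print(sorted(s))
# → [1, 3, 4, 7, 10]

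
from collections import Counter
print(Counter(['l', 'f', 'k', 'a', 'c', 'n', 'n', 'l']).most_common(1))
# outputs [('l', 2)]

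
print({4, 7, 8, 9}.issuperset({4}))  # True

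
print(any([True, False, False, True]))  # True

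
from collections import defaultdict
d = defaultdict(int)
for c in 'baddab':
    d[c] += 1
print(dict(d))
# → {'b': 2, 'a': 2, 'd': 2}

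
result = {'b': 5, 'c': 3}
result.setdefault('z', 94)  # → 94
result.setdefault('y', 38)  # 38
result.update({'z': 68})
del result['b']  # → {'c': 3, 'z': 68, 'y': 38}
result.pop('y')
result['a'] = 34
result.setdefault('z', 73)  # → 68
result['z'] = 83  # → {'c': 3, 'z': 83, 'a': 34}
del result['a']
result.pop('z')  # 83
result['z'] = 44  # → {'c': 3, 'z': 44}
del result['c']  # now {'z': 44}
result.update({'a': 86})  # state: {'z': 44, 'a': 86}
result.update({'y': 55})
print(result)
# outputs {'z': 44, 'a': 86, 'y': 55}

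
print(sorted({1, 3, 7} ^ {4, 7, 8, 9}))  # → [1, 3, 4, 8, 9]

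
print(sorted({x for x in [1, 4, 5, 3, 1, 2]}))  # [1, 2, 3, 4, 5]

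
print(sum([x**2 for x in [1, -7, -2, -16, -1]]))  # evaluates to 311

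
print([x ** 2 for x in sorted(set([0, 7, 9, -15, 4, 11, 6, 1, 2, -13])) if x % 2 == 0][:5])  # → [0, 4, 16, 36]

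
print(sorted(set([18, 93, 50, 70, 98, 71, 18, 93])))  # [18, 50, 70, 71, 93, 98]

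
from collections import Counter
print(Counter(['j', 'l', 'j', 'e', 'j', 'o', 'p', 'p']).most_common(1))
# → [('j', 3)]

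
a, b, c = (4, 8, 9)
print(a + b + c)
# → 21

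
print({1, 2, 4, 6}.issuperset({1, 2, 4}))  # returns True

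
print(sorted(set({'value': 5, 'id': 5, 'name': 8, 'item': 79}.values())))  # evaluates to [5, 8, 79]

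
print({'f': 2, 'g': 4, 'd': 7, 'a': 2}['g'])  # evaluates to 4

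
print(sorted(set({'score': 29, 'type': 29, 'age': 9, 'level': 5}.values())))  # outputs [5, 9, 29]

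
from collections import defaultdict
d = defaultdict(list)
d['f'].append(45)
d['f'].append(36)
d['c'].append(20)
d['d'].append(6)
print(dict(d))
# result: {'f': [45, 36], 'c': [20], 'd': [6]}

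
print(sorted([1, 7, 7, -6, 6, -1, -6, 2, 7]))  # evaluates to [-6, -6, -1, 1, 2, 6, 7, 7, 7]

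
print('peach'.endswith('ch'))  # True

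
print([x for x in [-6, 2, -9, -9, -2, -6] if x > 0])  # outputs [2]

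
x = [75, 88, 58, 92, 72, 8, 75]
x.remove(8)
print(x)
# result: [75, 88, 58, 92, 72, 75]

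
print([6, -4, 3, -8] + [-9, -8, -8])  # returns [6, -4, 3, -8, -9, -8, -8]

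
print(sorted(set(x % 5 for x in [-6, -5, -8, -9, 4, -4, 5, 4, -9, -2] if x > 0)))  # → [0, 4]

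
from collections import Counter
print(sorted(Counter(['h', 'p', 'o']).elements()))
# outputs ['h', 'o', 'p']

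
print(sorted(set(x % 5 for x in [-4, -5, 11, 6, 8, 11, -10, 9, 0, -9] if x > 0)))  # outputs [1, 3, 4]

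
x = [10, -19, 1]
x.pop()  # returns 1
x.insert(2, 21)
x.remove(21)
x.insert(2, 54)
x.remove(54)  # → [10, -19]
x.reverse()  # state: [-19, 10]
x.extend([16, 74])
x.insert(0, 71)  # [71, -19, 10, 16, 74]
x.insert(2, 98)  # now [71, -19, 98, 10, 16, 74]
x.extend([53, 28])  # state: [71, -19, 98, 10, 16, 74, 53, 28]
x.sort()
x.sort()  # [-19, 10, 16, 28, 53, 71, 74, 98]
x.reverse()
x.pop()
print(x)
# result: [98, 74, 71, 53, 28, 16, 10]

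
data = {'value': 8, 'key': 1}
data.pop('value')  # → 8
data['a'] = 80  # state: {'key': 1, 'a': 80}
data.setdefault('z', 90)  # 90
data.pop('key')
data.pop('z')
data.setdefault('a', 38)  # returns 80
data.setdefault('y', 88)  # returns 88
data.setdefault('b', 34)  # 34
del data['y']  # {'a': 80, 'b': 34}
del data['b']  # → {'a': 80}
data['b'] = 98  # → {'a': 80, 'b': 98}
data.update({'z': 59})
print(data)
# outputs {'a': 80, 'b': 98, 'z': 59}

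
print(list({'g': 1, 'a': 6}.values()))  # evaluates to [1, 6]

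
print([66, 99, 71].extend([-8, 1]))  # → None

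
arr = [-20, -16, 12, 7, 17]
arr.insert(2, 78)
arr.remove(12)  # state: [-20, -16, 78, 7, 17]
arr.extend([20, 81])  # [-20, -16, 78, 7, 17, 20, 81]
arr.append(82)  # [-20, -16, 78, 7, 17, 20, 81, 82]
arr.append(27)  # [-20, -16, 78, 7, 17, 20, 81, 82, 27]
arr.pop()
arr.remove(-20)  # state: [-16, 78, 7, 17, 20, 81, 82]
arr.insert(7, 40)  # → [-16, 78, 7, 17, 20, 81, 82, 40]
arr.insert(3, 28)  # [-16, 78, 7, 28, 17, 20, 81, 82, 40]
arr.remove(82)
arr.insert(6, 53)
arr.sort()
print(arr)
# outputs [-16, 7, 17, 20, 28, 40, 53, 78, 81]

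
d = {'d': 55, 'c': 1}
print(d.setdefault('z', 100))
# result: 100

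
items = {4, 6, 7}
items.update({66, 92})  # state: {4, 6, 7, 66, 92}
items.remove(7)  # {4, 6, 66, 92}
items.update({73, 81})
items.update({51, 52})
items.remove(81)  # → {4, 6, 51, 52, 66, 73, 92}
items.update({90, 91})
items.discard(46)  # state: {4, 6, 51, 52, 66, 73, 90, 91, 92}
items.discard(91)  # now {4, 6, 51, 52, 66, 73, 90, 92}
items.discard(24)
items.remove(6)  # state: {4, 51, 52, 66, 73, 90, 92}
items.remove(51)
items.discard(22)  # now {4, 52, 66, 73, 90, 92}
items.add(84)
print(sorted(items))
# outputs [4, 52, 66, 73, 84, 90, 92]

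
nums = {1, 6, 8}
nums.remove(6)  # {1, 8}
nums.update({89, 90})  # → {1, 8, 89, 90}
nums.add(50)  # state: {1, 8, 50, 89, 90}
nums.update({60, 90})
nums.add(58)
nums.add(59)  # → {1, 8, 50, 58, 59, 60, 89, 90}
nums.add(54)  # {1, 8, 50, 54, 58, 59, 60, 89, 90}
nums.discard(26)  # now {1, 8, 50, 54, 58, 59, 60, 89, 90}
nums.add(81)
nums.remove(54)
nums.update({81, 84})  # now {1, 8, 50, 58, 59, 60, 81, 84, 89, 90}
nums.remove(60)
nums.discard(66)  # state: {1, 8, 50, 58, 59, 81, 84, 89, 90}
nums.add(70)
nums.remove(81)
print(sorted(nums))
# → [1, 8, 50, 58, 59, 70, 84, 89, 90]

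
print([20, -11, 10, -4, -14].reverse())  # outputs None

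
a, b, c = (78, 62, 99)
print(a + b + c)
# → 239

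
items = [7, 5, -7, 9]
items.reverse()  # [9, -7, 5, 7]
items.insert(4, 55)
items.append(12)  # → [9, -7, 5, 7, 55, 12]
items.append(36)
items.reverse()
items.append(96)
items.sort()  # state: [-7, 5, 7, 9, 12, 36, 55, 96]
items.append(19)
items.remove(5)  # [-7, 7, 9, 12, 36, 55, 96, 19]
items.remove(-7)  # [7, 9, 12, 36, 55, 96, 19]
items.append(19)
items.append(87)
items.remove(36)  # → [7, 9, 12, 55, 96, 19, 19, 87]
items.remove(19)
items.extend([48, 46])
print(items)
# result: [7, 9, 12, 55, 96, 19, 87, 48, 46]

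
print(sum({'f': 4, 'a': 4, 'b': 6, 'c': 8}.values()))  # 22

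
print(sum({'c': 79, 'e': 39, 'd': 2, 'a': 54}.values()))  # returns 174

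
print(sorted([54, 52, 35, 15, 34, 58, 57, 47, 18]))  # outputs [15, 18, 34, 35, 47, 52, 54, 57, 58]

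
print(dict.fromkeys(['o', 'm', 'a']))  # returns {'o': None, 'm': None, 'a': None}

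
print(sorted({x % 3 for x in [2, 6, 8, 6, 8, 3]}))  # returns [0, 2]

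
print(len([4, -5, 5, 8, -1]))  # 5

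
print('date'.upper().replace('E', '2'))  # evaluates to DAT2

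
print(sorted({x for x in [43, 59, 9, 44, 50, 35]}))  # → [9, 35, 43, 44, 50, 59]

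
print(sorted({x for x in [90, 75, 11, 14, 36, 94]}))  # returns [11, 14, 36, 75, 90, 94]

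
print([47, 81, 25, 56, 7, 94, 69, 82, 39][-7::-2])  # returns [25, 47]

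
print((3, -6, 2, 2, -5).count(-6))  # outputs 1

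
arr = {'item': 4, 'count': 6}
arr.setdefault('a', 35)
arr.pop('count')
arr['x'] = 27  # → {'item': 4, 'a': 35, 'x': 27}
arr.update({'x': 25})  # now {'item': 4, 'a': 35, 'x': 25}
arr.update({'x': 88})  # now {'item': 4, 'a': 35, 'x': 88}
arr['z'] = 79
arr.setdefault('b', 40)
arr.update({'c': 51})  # {'item': 4, 'a': 35, 'x': 88, 'z': 79, 'b': 40, 'c': 51}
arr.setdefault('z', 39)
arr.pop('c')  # 51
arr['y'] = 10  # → {'item': 4, 'a': 35, 'x': 88, 'z': 79, 'b': 40, 'y': 10}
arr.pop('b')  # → 40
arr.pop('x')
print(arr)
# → {'item': 4, 'a': 35, 'z': 79, 'y': 10}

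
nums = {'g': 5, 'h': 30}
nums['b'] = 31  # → {'g': 5, 'h': 30, 'b': 31}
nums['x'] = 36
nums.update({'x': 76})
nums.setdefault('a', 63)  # 63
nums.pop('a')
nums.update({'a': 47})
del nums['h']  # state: {'g': 5, 'b': 31, 'x': 76, 'a': 47}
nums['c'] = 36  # {'g': 5, 'b': 31, 'x': 76, 'a': 47, 'c': 36}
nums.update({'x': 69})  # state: {'g': 5, 'b': 31, 'x': 69, 'a': 47, 'c': 36}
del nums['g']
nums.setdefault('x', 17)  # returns 69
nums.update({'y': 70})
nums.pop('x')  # 69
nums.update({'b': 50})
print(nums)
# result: {'b': 50, 'a': 47, 'c': 36, 'y': 70}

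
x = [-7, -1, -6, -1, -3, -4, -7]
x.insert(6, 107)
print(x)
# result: [-7, -1, -6, -1, -3, -4, 107, -7]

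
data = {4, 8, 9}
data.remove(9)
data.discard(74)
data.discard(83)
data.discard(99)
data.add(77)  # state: {4, 8, 77}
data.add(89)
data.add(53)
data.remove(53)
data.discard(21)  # {4, 8, 77, 89}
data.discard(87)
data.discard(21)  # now {4, 8, 77, 89}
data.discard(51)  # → {4, 8, 77, 89}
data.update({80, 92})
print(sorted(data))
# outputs [4, 8, 77, 80, 89, 92]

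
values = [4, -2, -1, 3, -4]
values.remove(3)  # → [4, -2, -1, -4]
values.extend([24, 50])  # [4, -2, -1, -4, 24, 50]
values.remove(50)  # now [4, -2, -1, -4, 24]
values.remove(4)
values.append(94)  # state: [-2, -1, -4, 24, 94]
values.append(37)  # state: [-2, -1, -4, 24, 94, 37]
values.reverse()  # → [37, 94, 24, -4, -1, -2]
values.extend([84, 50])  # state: [37, 94, 24, -4, -1, -2, 84, 50]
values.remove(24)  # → [37, 94, -4, -1, -2, 84, 50]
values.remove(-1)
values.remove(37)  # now [94, -4, -2, 84, 50]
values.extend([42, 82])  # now [94, -4, -2, 84, 50, 42, 82]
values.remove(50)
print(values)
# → [94, -4, -2, 84, 42, 82]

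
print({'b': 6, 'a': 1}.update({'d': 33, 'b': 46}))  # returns None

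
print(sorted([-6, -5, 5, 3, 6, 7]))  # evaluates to [-6, -5, 3, 5, 6, 7]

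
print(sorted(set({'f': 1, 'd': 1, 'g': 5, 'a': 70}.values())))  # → [1, 5, 70]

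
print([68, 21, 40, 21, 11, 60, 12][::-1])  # [12, 60, 11, 21, 40, 21, 68]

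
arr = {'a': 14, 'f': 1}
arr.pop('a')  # 14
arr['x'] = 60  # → {'f': 1, 'x': 60}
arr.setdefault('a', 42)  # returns 42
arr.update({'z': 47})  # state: {'f': 1, 'x': 60, 'a': 42, 'z': 47}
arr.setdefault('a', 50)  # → 42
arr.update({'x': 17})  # {'f': 1, 'x': 17, 'a': 42, 'z': 47}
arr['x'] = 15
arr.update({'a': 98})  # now {'f': 1, 'x': 15, 'a': 98, 'z': 47}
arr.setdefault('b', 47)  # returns 47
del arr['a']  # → {'f': 1, 'x': 15, 'z': 47, 'b': 47}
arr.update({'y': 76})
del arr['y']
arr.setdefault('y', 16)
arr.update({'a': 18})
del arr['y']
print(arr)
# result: {'f': 1, 'x': 15, 'z': 47, 'b': 47, 'a': 18}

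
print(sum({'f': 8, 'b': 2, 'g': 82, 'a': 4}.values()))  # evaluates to 96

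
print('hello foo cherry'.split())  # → ['hello', 'foo', 'cherry']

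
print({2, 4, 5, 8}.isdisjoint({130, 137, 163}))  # True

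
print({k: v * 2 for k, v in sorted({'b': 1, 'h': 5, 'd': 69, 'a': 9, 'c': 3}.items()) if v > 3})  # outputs {'a': 18, 'd': 138, 'h': 10}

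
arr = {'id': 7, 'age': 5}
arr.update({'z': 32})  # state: {'id': 7, 'age': 5, 'z': 32}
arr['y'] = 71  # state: {'id': 7, 'age': 5, 'z': 32, 'y': 71}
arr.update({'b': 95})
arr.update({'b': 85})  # {'id': 7, 'age': 5, 'z': 32, 'y': 71, 'b': 85}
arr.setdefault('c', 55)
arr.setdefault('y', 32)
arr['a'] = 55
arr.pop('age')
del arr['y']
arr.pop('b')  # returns 85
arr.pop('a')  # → 55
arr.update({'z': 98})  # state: {'id': 7, 'z': 98, 'c': 55}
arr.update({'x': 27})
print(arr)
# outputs {'id': 7, 'z': 98, 'c': 55, 'x': 27}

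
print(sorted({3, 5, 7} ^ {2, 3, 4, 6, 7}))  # [2, 4, 5, 6]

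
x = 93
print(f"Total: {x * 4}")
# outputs Total: 372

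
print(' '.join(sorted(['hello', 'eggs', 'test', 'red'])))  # eggs hello red test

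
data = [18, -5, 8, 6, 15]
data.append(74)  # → [18, -5, 8, 6, 15, 74]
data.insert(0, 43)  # [43, 18, -5, 8, 6, 15, 74]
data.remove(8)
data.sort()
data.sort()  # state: [-5, 6, 15, 18, 43, 74]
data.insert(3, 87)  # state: [-5, 6, 15, 87, 18, 43, 74]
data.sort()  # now [-5, 6, 15, 18, 43, 74, 87]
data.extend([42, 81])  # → [-5, 6, 15, 18, 43, 74, 87, 42, 81]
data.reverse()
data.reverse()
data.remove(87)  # [-5, 6, 15, 18, 43, 74, 42, 81]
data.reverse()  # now [81, 42, 74, 43, 18, 15, 6, -5]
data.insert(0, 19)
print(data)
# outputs [19, 81, 42, 74, 43, 18, 15, 6, -5]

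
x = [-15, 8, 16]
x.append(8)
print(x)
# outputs [-15, 8, 16, 8]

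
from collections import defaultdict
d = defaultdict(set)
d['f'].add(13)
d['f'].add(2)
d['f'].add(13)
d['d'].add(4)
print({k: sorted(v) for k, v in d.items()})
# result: {'f': [2, 13], 'd': [4]}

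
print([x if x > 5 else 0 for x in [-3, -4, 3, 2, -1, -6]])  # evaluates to [0, 0, 0, 0, 0, 0]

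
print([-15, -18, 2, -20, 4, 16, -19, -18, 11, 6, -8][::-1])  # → [-8, 6, 11, -18, -19, 16, 4, -20, 2, -18, -15]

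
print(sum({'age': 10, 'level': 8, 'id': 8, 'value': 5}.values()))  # 31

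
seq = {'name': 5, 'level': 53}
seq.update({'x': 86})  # {'name': 5, 'level': 53, 'x': 86}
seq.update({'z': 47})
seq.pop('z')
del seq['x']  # {'name': 5, 'level': 53}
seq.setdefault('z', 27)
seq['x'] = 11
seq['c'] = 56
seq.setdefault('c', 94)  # 56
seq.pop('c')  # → 56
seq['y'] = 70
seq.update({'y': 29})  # {'name': 5, 'level': 53, 'z': 27, 'x': 11, 'y': 29}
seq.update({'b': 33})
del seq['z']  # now {'name': 5, 'level': 53, 'x': 11, 'y': 29, 'b': 33}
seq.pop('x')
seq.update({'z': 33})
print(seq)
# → {'name': 5, 'level': 53, 'y': 29, 'b': 33, 'z': 33}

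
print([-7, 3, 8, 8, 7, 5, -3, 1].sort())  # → None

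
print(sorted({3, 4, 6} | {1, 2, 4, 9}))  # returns [1, 2, 3, 4, 6, 9]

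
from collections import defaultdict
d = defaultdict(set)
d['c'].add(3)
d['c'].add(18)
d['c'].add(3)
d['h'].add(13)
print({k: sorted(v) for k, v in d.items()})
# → {'c': [3, 18], 'h': [13]}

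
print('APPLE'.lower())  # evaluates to apple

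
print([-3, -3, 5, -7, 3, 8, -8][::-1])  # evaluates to [-8, 8, 3, -7, 5, -3, -3]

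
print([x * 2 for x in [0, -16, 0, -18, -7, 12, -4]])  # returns [0, -32, 0, -36, -14, 24, -8]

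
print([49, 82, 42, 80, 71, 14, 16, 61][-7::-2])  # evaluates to [82]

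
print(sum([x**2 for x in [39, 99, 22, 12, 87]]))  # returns 19519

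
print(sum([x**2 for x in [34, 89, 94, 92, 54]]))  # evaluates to 29293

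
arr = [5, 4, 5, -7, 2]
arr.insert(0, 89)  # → [89, 5, 4, 5, -7, 2]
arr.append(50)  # [89, 5, 4, 5, -7, 2, 50]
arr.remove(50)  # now [89, 5, 4, 5, -7, 2]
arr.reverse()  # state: [2, -7, 5, 4, 5, 89]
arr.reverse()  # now [89, 5, 4, 5, -7, 2]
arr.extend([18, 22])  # [89, 5, 4, 5, -7, 2, 18, 22]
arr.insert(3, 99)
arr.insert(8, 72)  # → [89, 5, 4, 99, 5, -7, 2, 18, 72, 22]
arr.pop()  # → 22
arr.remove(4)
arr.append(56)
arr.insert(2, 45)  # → [89, 5, 45, 99, 5, -7, 2, 18, 72, 56]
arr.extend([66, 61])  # [89, 5, 45, 99, 5, -7, 2, 18, 72, 56, 66, 61]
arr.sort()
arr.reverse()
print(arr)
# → [99, 89, 72, 66, 61, 56, 45, 18, 5, 5, 2, -7]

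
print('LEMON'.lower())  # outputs lemon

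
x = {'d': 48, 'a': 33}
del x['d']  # {'a': 33}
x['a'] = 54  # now {'a': 54}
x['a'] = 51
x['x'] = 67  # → {'a': 51, 'x': 67}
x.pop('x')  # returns 67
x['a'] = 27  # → {'a': 27}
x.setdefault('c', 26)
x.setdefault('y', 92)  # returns 92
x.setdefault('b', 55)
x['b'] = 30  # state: {'a': 27, 'c': 26, 'y': 92, 'b': 30}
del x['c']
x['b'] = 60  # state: {'a': 27, 'y': 92, 'b': 60}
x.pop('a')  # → 27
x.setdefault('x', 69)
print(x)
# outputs {'y': 92, 'b': 60, 'x': 69}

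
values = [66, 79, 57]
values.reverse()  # [57, 79, 66]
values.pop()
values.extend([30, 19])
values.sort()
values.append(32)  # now [19, 30, 57, 79, 32]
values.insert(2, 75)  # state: [19, 30, 75, 57, 79, 32]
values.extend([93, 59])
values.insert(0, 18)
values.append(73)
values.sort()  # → [18, 19, 30, 32, 57, 59, 73, 75, 79, 93]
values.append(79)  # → [18, 19, 30, 32, 57, 59, 73, 75, 79, 93, 79]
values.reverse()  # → [79, 93, 79, 75, 73, 59, 57, 32, 30, 19, 18]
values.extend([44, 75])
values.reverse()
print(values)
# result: [75, 44, 18, 19, 30, 32, 57, 59, 73, 75, 79, 93, 79]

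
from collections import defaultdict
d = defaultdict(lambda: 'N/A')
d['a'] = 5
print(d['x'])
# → N/A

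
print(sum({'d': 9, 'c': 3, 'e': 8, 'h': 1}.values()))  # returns 21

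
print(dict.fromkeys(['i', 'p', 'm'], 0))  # {'i': 0, 'p': 0, 'm': 0}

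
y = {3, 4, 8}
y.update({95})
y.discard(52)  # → {3, 4, 8, 95}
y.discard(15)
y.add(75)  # {3, 4, 8, 75, 95}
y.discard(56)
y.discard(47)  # {3, 4, 8, 75, 95}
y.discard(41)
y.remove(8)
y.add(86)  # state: {3, 4, 75, 86, 95}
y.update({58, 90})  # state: {3, 4, 58, 75, 86, 90, 95}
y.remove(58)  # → {3, 4, 75, 86, 90, 95}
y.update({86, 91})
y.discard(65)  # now {3, 4, 75, 86, 90, 91, 95}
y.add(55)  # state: {3, 4, 55, 75, 86, 90, 91, 95}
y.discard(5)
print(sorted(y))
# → [3, 4, 55, 75, 86, 90, 91, 95]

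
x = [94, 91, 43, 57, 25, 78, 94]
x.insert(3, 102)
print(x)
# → [94, 91, 43, 102, 57, 25, 78, 94]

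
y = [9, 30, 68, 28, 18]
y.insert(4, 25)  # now [9, 30, 68, 28, 25, 18]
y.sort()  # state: [9, 18, 25, 28, 30, 68]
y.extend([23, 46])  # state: [9, 18, 25, 28, 30, 68, 23, 46]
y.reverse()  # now [46, 23, 68, 30, 28, 25, 18, 9]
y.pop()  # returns 9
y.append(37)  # [46, 23, 68, 30, 28, 25, 18, 37]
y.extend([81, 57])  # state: [46, 23, 68, 30, 28, 25, 18, 37, 81, 57]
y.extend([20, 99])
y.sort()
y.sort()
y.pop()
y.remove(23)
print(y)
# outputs [18, 20, 25, 28, 30, 37, 46, 57, 68, 81]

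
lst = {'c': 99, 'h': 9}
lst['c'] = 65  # {'c': 65, 'h': 9}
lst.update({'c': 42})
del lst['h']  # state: {'c': 42}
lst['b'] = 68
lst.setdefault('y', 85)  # 85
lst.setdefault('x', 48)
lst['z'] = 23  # {'c': 42, 'b': 68, 'y': 85, 'x': 48, 'z': 23}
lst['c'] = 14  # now {'c': 14, 'b': 68, 'y': 85, 'x': 48, 'z': 23}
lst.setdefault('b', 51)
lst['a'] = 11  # {'c': 14, 'b': 68, 'y': 85, 'x': 48, 'z': 23, 'a': 11}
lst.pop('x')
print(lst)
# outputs {'c': 14, 'b': 68, 'y': 85, 'z': 23, 'a': 11}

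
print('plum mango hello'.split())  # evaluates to ['plum', 'mango', 'hello']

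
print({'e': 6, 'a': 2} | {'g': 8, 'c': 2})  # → {'e': 6, 'a': 2, 'g': 8, 'c': 2}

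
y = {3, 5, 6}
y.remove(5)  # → {3, 6}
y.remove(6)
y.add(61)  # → {3, 61}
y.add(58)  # {3, 58, 61}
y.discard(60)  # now {3, 58, 61}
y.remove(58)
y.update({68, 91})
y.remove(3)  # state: {61, 68, 91}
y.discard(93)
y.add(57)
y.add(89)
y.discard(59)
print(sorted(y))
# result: [57, 61, 68, 89, 91]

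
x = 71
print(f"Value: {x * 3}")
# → Value: 213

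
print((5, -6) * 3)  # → (5, -6, 5, -6, 5, -6)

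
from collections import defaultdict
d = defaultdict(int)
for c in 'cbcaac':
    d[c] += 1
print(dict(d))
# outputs {'c': 3, 'b': 1, 'a': 2}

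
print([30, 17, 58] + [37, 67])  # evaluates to [30, 17, 58, 37, 67]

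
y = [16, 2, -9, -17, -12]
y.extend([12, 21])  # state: [16, 2, -9, -17, -12, 12, 21]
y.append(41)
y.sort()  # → [-17, -12, -9, 2, 12, 16, 21, 41]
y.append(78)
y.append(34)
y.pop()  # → 34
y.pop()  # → 78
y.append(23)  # [-17, -12, -9, 2, 12, 16, 21, 41, 23]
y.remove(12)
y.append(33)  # [-17, -12, -9, 2, 16, 21, 41, 23, 33]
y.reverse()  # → [33, 23, 41, 21, 16, 2, -9, -12, -17]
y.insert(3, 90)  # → [33, 23, 41, 90, 21, 16, 2, -9, -12, -17]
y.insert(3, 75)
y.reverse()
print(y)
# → [-17, -12, -9, 2, 16, 21, 90, 75, 41, 23, 33]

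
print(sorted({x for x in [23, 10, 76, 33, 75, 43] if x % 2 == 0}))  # [10, 76]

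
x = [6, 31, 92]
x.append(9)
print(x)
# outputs [6, 31, 92, 9]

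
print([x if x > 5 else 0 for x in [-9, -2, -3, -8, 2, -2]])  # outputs [0, 0, 0, 0, 0, 0]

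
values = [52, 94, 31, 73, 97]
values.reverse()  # [97, 73, 31, 94, 52]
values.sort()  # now [31, 52, 73, 94, 97]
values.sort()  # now [31, 52, 73, 94, 97]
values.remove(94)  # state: [31, 52, 73, 97]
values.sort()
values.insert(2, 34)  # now [31, 52, 34, 73, 97]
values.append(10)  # [31, 52, 34, 73, 97, 10]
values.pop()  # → 10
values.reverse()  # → [97, 73, 34, 52, 31]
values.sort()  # [31, 34, 52, 73, 97]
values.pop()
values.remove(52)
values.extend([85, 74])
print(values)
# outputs [31, 34, 73, 85, 74]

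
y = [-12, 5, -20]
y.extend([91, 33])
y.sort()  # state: [-20, -12, 5, 33, 91]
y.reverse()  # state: [91, 33, 5, -12, -20]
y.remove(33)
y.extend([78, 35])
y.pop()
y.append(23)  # [91, 5, -12, -20, 78, 23]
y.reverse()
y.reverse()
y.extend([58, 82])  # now [91, 5, -12, -20, 78, 23, 58, 82]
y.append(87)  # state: [91, 5, -12, -20, 78, 23, 58, 82, 87]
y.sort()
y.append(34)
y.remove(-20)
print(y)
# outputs [-12, 5, 23, 58, 78, 82, 87, 91, 34]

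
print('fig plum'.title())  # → Fig Plum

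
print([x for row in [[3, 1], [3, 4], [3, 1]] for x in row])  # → [3, 1, 3, 4, 3, 1]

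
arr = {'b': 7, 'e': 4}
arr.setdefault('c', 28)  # 28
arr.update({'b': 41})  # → {'b': 41, 'e': 4, 'c': 28}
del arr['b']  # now {'e': 4, 'c': 28}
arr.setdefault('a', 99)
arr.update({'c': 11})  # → {'e': 4, 'c': 11, 'a': 99}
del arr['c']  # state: {'e': 4, 'a': 99}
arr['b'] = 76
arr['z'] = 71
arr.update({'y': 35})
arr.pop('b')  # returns 76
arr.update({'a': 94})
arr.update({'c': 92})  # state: {'e': 4, 'a': 94, 'z': 71, 'y': 35, 'c': 92}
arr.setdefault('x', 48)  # 48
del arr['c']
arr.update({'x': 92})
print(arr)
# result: {'e': 4, 'a': 94, 'z': 71, 'y': 35, 'x': 92}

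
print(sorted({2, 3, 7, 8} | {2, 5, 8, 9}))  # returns [2, 3, 5, 7, 8, 9]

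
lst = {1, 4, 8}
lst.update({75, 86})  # {1, 4, 8, 75, 86}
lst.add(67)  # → {1, 4, 8, 67, 75, 86}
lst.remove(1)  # {4, 8, 67, 75, 86}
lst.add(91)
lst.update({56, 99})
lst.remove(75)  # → {4, 8, 56, 67, 86, 91, 99}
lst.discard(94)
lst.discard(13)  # {4, 8, 56, 67, 86, 91, 99}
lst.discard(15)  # {4, 8, 56, 67, 86, 91, 99}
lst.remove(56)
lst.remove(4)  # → {8, 67, 86, 91, 99}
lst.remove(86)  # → {8, 67, 91, 99}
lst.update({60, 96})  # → {8, 60, 67, 91, 96, 99}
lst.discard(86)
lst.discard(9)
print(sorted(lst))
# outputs [8, 60, 67, 91, 96, 99]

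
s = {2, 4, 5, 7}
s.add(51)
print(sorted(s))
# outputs [2, 4, 5, 7, 51]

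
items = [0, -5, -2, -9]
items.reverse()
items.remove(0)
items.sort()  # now [-9, -5, -2]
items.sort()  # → [-9, -5, -2]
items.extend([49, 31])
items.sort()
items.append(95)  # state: [-9, -5, -2, 31, 49, 95]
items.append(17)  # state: [-9, -5, -2, 31, 49, 95, 17]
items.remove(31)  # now [-9, -5, -2, 49, 95, 17]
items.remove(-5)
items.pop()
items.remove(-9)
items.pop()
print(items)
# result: [-2, 49]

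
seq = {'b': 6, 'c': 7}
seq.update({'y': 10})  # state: {'b': 6, 'c': 7, 'y': 10}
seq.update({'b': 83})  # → {'b': 83, 'c': 7, 'y': 10}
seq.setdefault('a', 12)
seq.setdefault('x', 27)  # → 27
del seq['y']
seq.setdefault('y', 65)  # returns 65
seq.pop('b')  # 83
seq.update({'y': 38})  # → {'c': 7, 'a': 12, 'x': 27, 'y': 38}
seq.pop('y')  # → 38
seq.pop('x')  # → 27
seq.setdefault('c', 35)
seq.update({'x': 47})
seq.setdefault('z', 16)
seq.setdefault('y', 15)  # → 15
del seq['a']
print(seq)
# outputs {'c': 7, 'x': 47, 'z': 16, 'y': 15}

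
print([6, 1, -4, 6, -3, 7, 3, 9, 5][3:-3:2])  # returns [6, 7]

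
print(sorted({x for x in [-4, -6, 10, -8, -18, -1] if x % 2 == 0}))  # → [-18, -8, -6, -4, 10]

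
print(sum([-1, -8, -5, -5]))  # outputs -19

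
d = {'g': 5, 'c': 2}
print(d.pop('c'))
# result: 2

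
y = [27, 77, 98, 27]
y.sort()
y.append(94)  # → [27, 27, 77, 98, 94]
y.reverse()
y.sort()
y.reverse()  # [98, 94, 77, 27, 27]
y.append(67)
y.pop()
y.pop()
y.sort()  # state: [27, 77, 94, 98]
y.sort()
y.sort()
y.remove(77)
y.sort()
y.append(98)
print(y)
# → [27, 94, 98, 98]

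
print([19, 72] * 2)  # [19, 72, 19, 72]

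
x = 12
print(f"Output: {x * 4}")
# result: Output: 48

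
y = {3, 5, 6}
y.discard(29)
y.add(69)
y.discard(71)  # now {3, 5, 6, 69}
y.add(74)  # {3, 5, 6, 69, 74}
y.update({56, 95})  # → {3, 5, 6, 56, 69, 74, 95}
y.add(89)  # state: {3, 5, 6, 56, 69, 74, 89, 95}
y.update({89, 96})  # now {3, 5, 6, 56, 69, 74, 89, 95, 96}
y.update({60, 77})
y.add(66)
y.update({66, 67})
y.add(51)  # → {3, 5, 6, 51, 56, 60, 66, 67, 69, 74, 77, 89, 95, 96}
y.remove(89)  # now {3, 5, 6, 51, 56, 60, 66, 67, 69, 74, 77, 95, 96}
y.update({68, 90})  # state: {3, 5, 6, 51, 56, 60, 66, 67, 68, 69, 74, 77, 90, 95, 96}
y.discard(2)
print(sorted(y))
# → [3, 5, 6, 51, 56, 60, 66, 67, 68, 69, 74, 77, 90, 95, 96]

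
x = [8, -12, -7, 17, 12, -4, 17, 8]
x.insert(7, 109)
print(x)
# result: [8, -12, -7, 17, 12, -4, 17, 109, 8]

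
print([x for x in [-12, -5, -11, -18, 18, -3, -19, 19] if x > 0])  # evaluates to [18, 19]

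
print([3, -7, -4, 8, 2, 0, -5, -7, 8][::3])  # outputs [3, 8, -5]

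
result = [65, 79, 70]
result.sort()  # [65, 70, 79]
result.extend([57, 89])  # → [65, 70, 79, 57, 89]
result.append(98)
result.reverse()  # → [98, 89, 57, 79, 70, 65]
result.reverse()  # [65, 70, 79, 57, 89, 98]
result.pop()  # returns 98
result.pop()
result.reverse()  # [57, 79, 70, 65]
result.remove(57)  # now [79, 70, 65]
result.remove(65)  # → [79, 70]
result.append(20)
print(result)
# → [79, 70, 20]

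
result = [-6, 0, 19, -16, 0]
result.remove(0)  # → [-6, 19, -16, 0]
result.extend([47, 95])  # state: [-6, 19, -16, 0, 47, 95]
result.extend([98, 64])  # [-6, 19, -16, 0, 47, 95, 98, 64]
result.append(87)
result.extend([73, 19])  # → [-6, 19, -16, 0, 47, 95, 98, 64, 87, 73, 19]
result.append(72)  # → [-6, 19, -16, 0, 47, 95, 98, 64, 87, 73, 19, 72]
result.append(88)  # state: [-6, 19, -16, 0, 47, 95, 98, 64, 87, 73, 19, 72, 88]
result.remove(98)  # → [-6, 19, -16, 0, 47, 95, 64, 87, 73, 19, 72, 88]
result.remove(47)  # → [-6, 19, -16, 0, 95, 64, 87, 73, 19, 72, 88]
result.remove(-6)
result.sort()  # [-16, 0, 19, 19, 64, 72, 73, 87, 88, 95]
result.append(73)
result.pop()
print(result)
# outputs [-16, 0, 19, 19, 64, 72, 73, 87, 88, 95]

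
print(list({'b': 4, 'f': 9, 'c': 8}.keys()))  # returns ['b', 'f', 'c']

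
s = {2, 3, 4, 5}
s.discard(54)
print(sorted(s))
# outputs [2, 3, 4, 5]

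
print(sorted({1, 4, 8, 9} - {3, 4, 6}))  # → [1, 8, 9]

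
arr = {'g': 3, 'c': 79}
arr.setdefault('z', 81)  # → 81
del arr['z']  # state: {'g': 3, 'c': 79}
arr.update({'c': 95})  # {'g': 3, 'c': 95}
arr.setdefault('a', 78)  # 78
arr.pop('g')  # 3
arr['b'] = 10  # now {'c': 95, 'a': 78, 'b': 10}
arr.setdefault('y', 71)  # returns 71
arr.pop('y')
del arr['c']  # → {'a': 78, 'b': 10}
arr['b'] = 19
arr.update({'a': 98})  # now {'a': 98, 'b': 19}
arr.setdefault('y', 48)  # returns 48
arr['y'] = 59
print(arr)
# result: {'a': 98, 'b': 19, 'y': 59}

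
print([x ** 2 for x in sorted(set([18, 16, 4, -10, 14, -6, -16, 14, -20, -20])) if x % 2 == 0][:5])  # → [400, 256, 100, 36, 16]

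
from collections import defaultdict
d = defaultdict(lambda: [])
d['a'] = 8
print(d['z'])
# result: []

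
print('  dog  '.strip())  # dog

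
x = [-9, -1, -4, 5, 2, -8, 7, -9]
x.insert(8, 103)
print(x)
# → [-9, -1, -4, 5, 2, -8, 7, -9, 103]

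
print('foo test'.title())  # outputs Foo Test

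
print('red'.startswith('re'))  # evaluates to True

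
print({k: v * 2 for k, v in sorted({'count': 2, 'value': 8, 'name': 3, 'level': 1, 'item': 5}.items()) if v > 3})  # {'item': 10, 'value': 16}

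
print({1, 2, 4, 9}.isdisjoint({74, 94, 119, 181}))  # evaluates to True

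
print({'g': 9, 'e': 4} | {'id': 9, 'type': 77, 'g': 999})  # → {'g': 999, 'e': 4, 'id': 9, 'type': 77}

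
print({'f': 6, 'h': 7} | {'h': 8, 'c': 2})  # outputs {'f': 6, 'h': 8, 'c': 2}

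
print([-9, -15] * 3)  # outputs [-9, -15, -9, -15, -9, -15]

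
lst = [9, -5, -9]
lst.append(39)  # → [9, -5, -9, 39]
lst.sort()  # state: [-9, -5, 9, 39]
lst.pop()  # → 39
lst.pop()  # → 9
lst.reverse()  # [-5, -9]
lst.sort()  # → [-9, -5]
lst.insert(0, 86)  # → [86, -9, -5]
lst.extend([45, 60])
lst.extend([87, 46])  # [86, -9, -5, 45, 60, 87, 46]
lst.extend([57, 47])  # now [86, -9, -5, 45, 60, 87, 46, 57, 47]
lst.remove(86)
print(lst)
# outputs [-9, -5, 45, 60, 87, 46, 57, 47]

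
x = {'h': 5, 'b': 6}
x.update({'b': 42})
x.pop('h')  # 5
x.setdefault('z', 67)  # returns 67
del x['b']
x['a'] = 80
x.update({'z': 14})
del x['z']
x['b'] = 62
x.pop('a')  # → 80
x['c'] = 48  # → {'b': 62, 'c': 48}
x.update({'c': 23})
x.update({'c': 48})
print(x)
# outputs {'b': 62, 'c': 48}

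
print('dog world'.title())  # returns Dog World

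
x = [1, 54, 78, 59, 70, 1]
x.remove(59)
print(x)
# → [1, 54, 78, 70, 1]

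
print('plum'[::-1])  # mulp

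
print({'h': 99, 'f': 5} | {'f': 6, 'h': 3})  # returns {'h': 3, 'f': 6}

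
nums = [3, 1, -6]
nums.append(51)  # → [3, 1, -6, 51]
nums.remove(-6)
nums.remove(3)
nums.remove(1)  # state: [51]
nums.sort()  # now [51]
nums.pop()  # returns 51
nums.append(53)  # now [53]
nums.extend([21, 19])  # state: [53, 21, 19]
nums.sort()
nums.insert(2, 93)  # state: [19, 21, 93, 53]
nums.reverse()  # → [53, 93, 21, 19]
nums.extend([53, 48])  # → [53, 93, 21, 19, 53, 48]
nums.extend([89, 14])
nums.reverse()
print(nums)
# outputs [14, 89, 48, 53, 19, 21, 93, 53]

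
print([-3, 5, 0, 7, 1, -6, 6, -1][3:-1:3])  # [7, 6]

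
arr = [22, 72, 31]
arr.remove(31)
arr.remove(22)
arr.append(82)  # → [72, 82]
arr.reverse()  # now [82, 72]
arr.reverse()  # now [72, 82]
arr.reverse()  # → [82, 72]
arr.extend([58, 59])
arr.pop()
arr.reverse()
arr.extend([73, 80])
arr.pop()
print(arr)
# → [58, 72, 82, 73]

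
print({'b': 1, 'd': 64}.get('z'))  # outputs None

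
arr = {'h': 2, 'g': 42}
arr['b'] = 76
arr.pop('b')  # 76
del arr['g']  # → {'h': 2}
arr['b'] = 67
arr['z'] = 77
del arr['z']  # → {'h': 2, 'b': 67}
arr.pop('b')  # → 67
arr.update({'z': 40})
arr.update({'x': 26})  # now {'h': 2, 'z': 40, 'x': 26}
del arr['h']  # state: {'z': 40, 'x': 26}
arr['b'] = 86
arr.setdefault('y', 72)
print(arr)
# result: {'z': 40, 'x': 26, 'b': 86, 'y': 72}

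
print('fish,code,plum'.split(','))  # ['fish', 'code', 'plum']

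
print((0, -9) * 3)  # (0, -9, 0, -9, 0, -9)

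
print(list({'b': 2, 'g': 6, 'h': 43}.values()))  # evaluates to [2, 6, 43]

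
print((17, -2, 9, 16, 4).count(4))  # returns 1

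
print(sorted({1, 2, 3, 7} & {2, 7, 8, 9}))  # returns [2, 7]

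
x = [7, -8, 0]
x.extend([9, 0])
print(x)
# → [7, -8, 0, 9, 0]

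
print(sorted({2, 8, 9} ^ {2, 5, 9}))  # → [5, 8]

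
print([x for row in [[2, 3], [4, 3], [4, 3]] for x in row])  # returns [2, 3, 4, 3, 4, 3]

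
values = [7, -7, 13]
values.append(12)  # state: [7, -7, 13, 12]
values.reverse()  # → [12, 13, -7, 7]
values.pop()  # 7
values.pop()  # -7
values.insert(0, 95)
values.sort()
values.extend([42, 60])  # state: [12, 13, 95, 42, 60]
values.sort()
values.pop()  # 95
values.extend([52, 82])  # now [12, 13, 42, 60, 52, 82]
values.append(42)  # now [12, 13, 42, 60, 52, 82, 42]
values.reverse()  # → [42, 82, 52, 60, 42, 13, 12]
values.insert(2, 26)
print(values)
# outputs [42, 82, 26, 52, 60, 42, 13, 12]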